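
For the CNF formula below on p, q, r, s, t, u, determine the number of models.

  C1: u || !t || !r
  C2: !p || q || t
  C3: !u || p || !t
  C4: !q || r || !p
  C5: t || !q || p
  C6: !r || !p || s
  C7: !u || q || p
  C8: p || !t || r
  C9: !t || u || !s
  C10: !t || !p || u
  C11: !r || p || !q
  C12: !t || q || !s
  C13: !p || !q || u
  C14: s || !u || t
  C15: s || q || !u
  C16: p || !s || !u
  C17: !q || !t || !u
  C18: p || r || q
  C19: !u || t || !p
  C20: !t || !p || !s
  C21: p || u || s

1

There are 2^6 = 64 truth assignments over (p, q, r, s, t, u).
Split on s. With s = true, the clauses containing s are satisfied and !s drops from the rest; 1 of the 2^5 = 32 assignments to the other variables satisfy what remains.
With s = false, by the same count on the reduced clause set, 0 assignments work.
(One model: p=F, q=F, r=T, s=T, t=F, u=F.)
Total: 1 + 0 = 1.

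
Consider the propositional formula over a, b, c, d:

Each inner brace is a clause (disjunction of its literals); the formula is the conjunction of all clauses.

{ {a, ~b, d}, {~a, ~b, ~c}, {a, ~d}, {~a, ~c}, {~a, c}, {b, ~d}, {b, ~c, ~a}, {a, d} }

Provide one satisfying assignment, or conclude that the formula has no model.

UNSATISFIABLE

Branch on a: set a = 1.
(~c) alone gives c = 0.
But (c) is also a unit clause — contradiction.
Backtrack on a: now try a = 0.
(~d) alone gives d = 0.
But (d) is also a unit clause — contradiction.
Either choice for a ends in contradiction.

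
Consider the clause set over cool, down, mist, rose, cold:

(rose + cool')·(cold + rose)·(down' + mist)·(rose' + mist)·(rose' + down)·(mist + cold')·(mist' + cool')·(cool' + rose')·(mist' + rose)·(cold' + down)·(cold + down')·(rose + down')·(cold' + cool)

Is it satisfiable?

Try rose = 1.
Unit clause (mist) forces mist = 1.
Unit clause (down) forces down = 1.
Unit clause (cool') forces cool = 0.
Unit clause (cold) forces cold = 1.
But (cold') is also a unit clause — contradiction.
Backtrack on rose: now try rose = 0.
Unit clause (cool') forces cool = 0.
Unit clause (cold) forces cold = 1.
But (cold') is also a unit clause — contradiction.
Both values of rose lead to a conflict.
No assignment satisfies every clause.

No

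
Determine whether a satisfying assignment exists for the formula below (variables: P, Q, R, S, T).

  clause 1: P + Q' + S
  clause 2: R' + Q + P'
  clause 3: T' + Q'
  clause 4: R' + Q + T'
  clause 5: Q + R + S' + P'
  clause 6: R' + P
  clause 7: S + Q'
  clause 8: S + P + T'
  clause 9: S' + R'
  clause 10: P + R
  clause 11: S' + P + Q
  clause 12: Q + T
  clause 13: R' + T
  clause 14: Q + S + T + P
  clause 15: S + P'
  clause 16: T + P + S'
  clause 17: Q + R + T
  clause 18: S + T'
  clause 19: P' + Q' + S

Yes, satisfiable

Branch on T: set T = 0.
The clause (Q) is unit, so Q = 1.
The clause (S) is unit, so S = 1.
The clause (R') is unit, so R = 0.
The clause (P) is unit, so P = 1.
This assignment satisfies each clause.
A satisfying assignment: P ↦ 1; Q ↦ 1; R ↦ 0; S ↦ 1; T ↦ 0.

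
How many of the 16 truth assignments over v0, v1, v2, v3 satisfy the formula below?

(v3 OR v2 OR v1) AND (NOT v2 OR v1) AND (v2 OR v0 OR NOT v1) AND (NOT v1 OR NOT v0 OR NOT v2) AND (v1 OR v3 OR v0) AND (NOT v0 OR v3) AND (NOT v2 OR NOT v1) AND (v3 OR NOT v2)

There are 2^4 = 16 truth assignments over (v0, v1, v2, v3).
Check each against the 8 clauses (columns in the order v0, v1, v2, v3):
  F F F F  ✗ fails (v3 OR v2 OR v1)
  F F F T  ✓ satisfies all
  F F T F  ✗ fails (NOT v2 OR v1)
  F F T T  ✗ fails (NOT v2 OR v1)
  F T F F  ✗ fails (v2 OR v0 OR NOT v1)
  F T F T  ✗ fails (v2 OR v0 OR NOT v1)
  F T T F  ✗ fails (NOT v2 OR NOT v1)
  F T T T  ✗ fails (NOT v2 OR NOT v1)
  T F F F  ✗ fails (v3 OR v2 OR v1)
  T F F T  ✓ satisfies all
  T F T F  ✗ fails (NOT v2 OR v1)
  T F T T  ✗ fails (NOT v2 OR v1)
  T T F F  ✗ fails (NOT v0 OR v3)
  T T F T  ✓ satisfies all
  T T T F  ✗ fails (NOT v1 OR NOT v0 OR NOT v2)
  T T T T  ✗ fails (NOT v1 OR NOT v0 OR NOT v2)
3 of the 16 rows are models.

3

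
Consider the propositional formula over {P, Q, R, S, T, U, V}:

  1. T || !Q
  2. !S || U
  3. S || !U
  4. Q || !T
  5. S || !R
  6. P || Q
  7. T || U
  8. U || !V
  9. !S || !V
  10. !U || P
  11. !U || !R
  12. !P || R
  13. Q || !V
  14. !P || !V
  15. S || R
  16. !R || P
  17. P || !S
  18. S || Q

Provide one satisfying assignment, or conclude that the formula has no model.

UNSATISFIABLE

Try T = true.
The clause (Q) is unit, so Q = true.
Try S = false.
The clause (!U) is unit, so U = false.
The clause (!R) is unit, so R = false.
That conflicts with the unit clause (R).
That branch fails; take S = true instead.
The clause (U) is unit, so U = true.
The clause (!V) is unit, so V = false.
The clause (P) is unit, so P = true.
The clause (!R) is unit, so R = false.
That conflicts with the unit clause (R).
Both values of S lead to a conflict.
That branch fails; take T = false instead.
The clause (!Q) is unit, so Q = false.
The clause (P) is unit, so P = true.
The clause (U) is unit, so U = true.
The clause (S) is unit, so S = true.
The clause (!V) is unit, so V = false.
The clause (!R) is unit, so R = false.
That conflicts with the unit clause (R).
Both values of T lead to a conflict.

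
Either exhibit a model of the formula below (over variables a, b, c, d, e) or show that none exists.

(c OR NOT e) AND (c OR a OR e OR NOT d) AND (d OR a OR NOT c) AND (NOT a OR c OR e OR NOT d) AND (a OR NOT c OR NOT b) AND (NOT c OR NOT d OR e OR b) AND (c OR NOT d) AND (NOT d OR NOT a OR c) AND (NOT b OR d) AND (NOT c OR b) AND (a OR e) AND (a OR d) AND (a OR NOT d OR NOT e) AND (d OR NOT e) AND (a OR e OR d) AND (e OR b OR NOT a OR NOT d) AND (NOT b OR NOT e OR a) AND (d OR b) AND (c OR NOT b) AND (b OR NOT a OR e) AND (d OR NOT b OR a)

Case c = true:
Unit clause (b) forces b = true.
Unit clause (a) forces a = true.
Unit clause (d) forces d = true.
Every clause is now satisfied; e is unconstrained.

a=true,  b=true,  c=true,  d=true,  e=true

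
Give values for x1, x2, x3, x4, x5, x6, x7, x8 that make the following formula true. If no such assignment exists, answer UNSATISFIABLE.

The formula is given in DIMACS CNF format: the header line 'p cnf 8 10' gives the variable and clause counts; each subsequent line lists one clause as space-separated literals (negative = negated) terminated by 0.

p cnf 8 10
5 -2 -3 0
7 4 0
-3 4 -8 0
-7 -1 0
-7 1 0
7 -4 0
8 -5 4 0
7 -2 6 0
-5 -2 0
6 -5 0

UNSATISFIABLE

Try x7 = True.
From the singleton clause (¬x1), x1 = False.
That conflicts with the unit clause (x1).
That branch fails; take x7 = False instead.
From the singleton clause (x4), x4 = True.
That conflicts with the unit clause (¬x4).
Both values of x7 lead to a conflict.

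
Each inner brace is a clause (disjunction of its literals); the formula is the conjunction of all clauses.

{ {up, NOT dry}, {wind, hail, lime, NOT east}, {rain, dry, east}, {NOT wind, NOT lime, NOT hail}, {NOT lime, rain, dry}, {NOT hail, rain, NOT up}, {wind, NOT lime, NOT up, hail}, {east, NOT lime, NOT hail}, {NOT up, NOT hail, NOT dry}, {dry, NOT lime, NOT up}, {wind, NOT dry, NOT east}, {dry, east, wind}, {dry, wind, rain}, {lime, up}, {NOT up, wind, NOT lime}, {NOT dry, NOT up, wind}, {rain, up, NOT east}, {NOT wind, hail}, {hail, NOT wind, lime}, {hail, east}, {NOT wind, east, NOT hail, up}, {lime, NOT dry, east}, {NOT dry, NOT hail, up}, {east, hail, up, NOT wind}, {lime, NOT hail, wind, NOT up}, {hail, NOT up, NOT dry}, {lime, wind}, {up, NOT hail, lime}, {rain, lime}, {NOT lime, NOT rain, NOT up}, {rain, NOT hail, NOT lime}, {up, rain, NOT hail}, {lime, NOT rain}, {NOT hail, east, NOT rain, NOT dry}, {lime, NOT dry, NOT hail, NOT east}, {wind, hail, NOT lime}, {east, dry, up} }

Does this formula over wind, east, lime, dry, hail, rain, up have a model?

Yes, satisfiable

Case up = false:
The clause (NOT dry) is unit, so dry = false.
The clause (lime) is unit, so lime = true.
The clause (rain) is unit, so rain = true.
The clause (east) is unit, so east = true.
Case wind = false:
The clause (hail) is unit, so hail = true.
Every clause now holds.
A satisfying assignment: wind ↦ false,  east ↦ true,  lime ↦ true,  dry ↦ false,  hail ↦ true,  rain ↦ true,  up ↦ false.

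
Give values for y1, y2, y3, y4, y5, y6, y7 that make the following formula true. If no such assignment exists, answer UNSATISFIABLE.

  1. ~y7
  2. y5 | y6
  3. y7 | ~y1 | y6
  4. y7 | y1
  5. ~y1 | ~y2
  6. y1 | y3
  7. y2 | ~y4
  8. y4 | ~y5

y1 ↦ 1,  y2 ↦ 0,  y3 ↦ 0,  y4 ↦ 0,  y5 ↦ 0,  y6 ↦ 1,  y7 ↦ 0

The clause (~y7) is unit, so y7 = 0.
The clause (y1) is unit, so y1 = 1.
The clause (y6) is unit, so y6 = 1.
The clause (~y2) is unit, so y2 = 0.
The clause (~y4) is unit, so y4 = 0.
The clause (~y5) is unit, so y5 = 0.
Every clause is now satisfied; y3 is unconstrained.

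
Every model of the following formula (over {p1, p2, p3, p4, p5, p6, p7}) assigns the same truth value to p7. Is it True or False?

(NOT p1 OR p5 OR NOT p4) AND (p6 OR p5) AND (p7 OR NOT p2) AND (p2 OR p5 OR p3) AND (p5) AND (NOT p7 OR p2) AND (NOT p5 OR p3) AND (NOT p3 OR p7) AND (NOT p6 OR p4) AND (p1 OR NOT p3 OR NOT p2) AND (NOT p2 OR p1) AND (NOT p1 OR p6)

Suppose p7 = false.
From the singleton clause (NOT p2), p2 = false.
From the singleton clause (p5), p5 = true.
From the singleton clause (p3), p3 = true.
Now (NOT p3) is unsatisfied and unit — conflict.
So every satisfying assignment has p7 = True.

True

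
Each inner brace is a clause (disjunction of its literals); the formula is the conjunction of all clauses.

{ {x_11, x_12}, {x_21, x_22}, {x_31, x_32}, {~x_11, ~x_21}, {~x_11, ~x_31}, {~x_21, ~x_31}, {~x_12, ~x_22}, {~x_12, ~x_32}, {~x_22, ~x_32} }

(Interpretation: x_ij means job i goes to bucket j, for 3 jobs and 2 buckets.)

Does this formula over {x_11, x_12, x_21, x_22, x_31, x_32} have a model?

Case x_11 = 1:
The clause (~x_21) is unit, so x_21 = 0.
The clause (x_22) is unit, so x_22 = 1.
The clause (~x_31) is unit, so x_31 = 0.
The clause (x_32) is unit, so x_32 = 1.
But (~x_32) is also a unit clause — contradiction.
That branch fails; take x_11 = 0 instead.
The clause (x_12) is unit, so x_12 = 1.
The clause (~x_22) is unit, so x_22 = 0.
The clause (x_21) is unit, so x_21 = 1.
The clause (~x_31) is unit, so x_31 = 0.
The clause (x_32) is unit, so x_32 = 1.
But (~x_32) is also a unit clause — contradiction.
Both values of x_11 lead to a conflict.
No assignment satisfies every clause.

No, unsatisfiable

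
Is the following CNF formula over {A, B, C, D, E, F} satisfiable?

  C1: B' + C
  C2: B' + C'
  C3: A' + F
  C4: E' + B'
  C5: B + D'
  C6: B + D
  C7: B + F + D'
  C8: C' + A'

No

Suppose B = 0.
(D') alone gives D = 0.
Now (D) is unsatisfied and unit — conflict.
Undo B and try B = 1.
(C) alone gives C = 1.
Now (C') is unsatisfied and unit — conflict.
Neither B = 1 nor B = 0 works.
No assignment satisfies every clause.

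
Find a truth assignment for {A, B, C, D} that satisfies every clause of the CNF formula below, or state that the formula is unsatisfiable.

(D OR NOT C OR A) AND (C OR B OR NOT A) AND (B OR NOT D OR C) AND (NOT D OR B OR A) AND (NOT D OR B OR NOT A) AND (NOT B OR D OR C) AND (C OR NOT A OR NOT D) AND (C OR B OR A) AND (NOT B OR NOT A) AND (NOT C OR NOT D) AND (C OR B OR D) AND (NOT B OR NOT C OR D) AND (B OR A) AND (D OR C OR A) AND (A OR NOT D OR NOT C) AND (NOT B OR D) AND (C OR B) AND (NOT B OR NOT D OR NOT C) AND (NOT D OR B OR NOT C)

Try B = true.
From the singleton clause (NOT A), A = false.
From the singleton clause (D), D = true.
From the singleton clause (NOT C), C = false.
All clauses are satisfied.

A: false, B: true, C: false, D: true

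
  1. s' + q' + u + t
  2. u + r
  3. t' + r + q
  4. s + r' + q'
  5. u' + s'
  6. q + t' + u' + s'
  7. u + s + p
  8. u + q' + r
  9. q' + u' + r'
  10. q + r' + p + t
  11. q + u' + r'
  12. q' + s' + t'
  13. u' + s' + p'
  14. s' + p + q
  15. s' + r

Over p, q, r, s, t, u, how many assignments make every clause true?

10

There are 2^6 = 64 truth assignments over (p, q, r, s, t, u).
Split on q. With q = 1, the clauses containing q are satisfied and q' drops from the rest; 4 of the 2^5 = 32 assignments to the other variables satisfy what remains.
With q = 0, by the same count on the reduced clause set, 6 assignments work.
(One model: p=F, q=F, r=F, s=F, t=F, u=T.)
Total: 4 + 6 = 10.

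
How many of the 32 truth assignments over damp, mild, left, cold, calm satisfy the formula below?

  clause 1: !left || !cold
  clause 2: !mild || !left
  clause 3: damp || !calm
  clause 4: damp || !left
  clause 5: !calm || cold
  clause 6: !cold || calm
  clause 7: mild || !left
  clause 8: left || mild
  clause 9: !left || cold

There are 2^5 = 32 truth assignments over (damp, mild, left, cold, calm).
Split on damp. With damp = true, the clauses containing damp are satisfied and !damp drops from the rest; 2 of the 2^4 = 16 assignments to the other variables satisfy what remains.
With damp = false, by the same count on the reduced clause set, 1 assignment works.
(One model: damp=F, mild=T, left=F, cold=F, calm=F.)
Total: 2 + 1 = 3.

3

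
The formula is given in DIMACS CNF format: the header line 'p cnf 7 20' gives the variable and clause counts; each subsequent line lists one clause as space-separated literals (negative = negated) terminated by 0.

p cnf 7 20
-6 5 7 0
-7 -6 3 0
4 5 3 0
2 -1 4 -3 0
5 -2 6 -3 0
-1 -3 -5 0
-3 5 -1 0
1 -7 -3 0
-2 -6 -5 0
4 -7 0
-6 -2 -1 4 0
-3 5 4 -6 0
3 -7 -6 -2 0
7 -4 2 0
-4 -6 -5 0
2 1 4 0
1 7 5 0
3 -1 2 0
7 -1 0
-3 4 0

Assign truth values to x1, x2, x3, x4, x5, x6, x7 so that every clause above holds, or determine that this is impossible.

Branch on x4: set x4 = True.
Branch on x7: set x7 = True.
Branch on x6: set x6 = False.
Branch on x1: set x1 = False.
(¬x3) alone gives x3 = False.
No clause remains; x2, x5 are free.

x1 ↦ False,  x2 ↦ True,  x3 ↦ False,  x4 ↦ True,  x5 ↦ True,  x6 ↦ False,  x7 ↦ True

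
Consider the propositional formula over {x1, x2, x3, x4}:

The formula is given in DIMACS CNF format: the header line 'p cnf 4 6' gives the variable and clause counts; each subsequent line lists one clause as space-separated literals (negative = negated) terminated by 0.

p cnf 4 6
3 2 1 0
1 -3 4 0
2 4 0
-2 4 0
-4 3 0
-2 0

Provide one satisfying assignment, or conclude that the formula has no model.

The clause (¬x2) is unit, so x2 = False.
The clause (x4) is unit, so x4 = True.
The clause (x3) is unit, so x3 = True.
Every clause is now satisfied; x1 is unconstrained.

x1: False; x2: False; x3: True; x4: True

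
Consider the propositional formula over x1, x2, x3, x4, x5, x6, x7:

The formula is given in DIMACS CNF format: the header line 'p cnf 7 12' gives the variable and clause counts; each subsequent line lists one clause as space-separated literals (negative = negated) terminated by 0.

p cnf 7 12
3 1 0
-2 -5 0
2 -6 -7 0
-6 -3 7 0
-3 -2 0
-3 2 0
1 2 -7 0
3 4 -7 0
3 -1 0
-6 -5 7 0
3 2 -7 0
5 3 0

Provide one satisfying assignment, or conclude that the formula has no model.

Suppose x3 = True.
(¬x2) alone gives x2 = False.
Now (x2) is unsatisfied and unit — conflict.
Backtrack on x3: now try x3 = False.
(x1) alone gives x1 = True.
Now (¬x1) is unsatisfied and unit — conflict.
Both values of x3 lead to a conflict.

UNSATISFIABLE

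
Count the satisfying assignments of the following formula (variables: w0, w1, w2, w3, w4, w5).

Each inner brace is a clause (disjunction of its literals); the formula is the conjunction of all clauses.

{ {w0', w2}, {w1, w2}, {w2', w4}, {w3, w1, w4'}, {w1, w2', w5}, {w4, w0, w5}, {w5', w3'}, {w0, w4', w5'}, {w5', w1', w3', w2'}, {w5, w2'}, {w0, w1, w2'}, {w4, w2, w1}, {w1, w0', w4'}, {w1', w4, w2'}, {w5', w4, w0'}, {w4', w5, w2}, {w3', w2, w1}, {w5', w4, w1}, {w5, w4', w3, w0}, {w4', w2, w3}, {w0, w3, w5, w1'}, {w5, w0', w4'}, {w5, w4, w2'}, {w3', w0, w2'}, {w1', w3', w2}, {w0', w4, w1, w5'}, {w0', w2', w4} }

There are 2^6 = 64 truth assignments over (w0, w1, w2, w3, w4, w5).
Split on w4. With w4 = 1, the clauses containing w4 are satisfied and w4' drops from the rest; 1 of the 2^5 = 32 assignments to the other variables satisfy what remains.
With w4 = 0, by the same count on the reduced clause set, 1 assignment works.
Total: 1 + 1 = 2.

2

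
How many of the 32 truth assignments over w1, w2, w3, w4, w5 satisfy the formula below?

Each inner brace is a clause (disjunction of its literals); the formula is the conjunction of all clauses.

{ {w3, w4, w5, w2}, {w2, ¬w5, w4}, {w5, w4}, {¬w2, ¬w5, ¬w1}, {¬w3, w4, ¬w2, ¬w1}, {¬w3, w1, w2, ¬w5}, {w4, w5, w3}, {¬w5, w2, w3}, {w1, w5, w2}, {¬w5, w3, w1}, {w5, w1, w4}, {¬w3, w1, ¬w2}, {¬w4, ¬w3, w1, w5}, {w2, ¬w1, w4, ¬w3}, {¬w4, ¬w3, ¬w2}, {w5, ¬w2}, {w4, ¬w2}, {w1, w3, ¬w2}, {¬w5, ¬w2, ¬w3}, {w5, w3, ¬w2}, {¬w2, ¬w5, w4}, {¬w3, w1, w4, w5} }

3

There are 2^5 = 32 truth assignments over (w1, w2, w3, w4, w5).
Split on w2. With w2 = True, the clauses containing w2 are satisfied and ¬w2 drops from the rest; 0 of the 2^4 = 16 assignments to the other variables satisfy what remains.
With w2 = False, by the same count on the reduced clause set, 3 assignments work.
(One model: w1=T, w2=F, w3=F, w4=T, w5=F.)
Total: 0 + 3 = 3.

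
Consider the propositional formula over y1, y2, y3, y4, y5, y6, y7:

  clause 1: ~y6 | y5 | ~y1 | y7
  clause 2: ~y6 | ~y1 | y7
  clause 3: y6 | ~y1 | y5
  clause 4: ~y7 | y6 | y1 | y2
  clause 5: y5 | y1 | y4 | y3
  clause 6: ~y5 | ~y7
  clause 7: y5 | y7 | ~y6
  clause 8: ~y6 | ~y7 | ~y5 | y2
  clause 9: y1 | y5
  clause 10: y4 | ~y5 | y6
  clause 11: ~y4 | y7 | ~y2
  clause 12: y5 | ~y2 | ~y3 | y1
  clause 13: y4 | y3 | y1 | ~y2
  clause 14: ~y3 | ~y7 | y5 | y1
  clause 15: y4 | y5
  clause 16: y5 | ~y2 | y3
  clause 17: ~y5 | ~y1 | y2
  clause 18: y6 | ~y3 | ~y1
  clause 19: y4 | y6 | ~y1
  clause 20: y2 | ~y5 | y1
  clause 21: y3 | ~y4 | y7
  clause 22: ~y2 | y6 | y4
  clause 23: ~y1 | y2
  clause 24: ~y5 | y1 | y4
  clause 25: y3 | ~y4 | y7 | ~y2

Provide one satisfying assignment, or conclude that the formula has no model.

Branch on y5: set y5 = 0.
The clause (y1) is unit, so y1 = 1.
The clause (y6) is unit, so y6 = 1.
The clause (y7) is unit, so y7 = 1.
The clause (y4) is unit, so y4 = 1.
The clause (y2) is unit, so y2 = 1.
The clause (y3) is unit, so y3 = 1.
Every clause now holds.

y1=1, y2=1, y3=1, y4=1, y5=0, y6=1, y7=1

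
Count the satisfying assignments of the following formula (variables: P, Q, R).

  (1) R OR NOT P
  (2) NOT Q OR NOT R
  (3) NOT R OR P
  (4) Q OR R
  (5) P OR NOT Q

There are 2^3 = 8 truth assignments over (P, Q, R).
Split on Q. With Q = true, the clauses containing Q are satisfied and NOT Q drops from the rest; 0 of the 2^2 = 4 assignments to the other variables satisfy what remains.
With Q = false, by the same count on the reduced clause set, 1 assignment works.
Total: 0 + 1 = 1.

1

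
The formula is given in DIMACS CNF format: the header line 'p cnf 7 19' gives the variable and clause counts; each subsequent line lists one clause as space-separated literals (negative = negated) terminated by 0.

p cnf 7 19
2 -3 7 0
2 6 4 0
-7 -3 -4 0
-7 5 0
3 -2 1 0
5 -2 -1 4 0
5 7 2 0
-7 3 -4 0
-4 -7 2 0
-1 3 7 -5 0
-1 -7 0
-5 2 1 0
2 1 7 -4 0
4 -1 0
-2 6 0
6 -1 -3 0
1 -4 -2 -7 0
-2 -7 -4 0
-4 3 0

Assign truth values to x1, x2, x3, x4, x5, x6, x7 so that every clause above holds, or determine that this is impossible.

x1=False; x2=True; x3=True; x4=False; x5=True; x6=True; x7=False

Case x7 = False:
Case x2 = True:
The clause (x6) is unit, so x6 = True.
Case x3 = True:
Case x4 = False:
The clause (¬x1) is unit, so x1 = False.
Every clause is now satisfied; x5 is unconstrained.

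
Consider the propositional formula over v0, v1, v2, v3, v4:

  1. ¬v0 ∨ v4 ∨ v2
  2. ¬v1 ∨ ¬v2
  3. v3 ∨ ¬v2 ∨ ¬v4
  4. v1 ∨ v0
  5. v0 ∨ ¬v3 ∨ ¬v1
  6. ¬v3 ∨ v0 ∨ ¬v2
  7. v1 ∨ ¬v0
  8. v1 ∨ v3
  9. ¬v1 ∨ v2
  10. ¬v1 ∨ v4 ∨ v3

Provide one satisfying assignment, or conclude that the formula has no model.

Branch on v1: set v1 = False.
(v0) alone gives v0 = True.
That conflicts with the unit clause (¬v0).
That branch fails; take v1 = True instead.
(¬v2) alone gives v2 = False.
That conflicts with the unit clause (v2).
Either choice for v1 ends in contradiction.

UNSATISFIABLE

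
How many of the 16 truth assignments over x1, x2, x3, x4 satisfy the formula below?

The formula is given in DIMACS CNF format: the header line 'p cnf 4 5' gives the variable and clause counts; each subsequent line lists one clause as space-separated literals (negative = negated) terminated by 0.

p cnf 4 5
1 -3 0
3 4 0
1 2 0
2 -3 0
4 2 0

There are 2^4 = 16 truth assignments over (x1, x2, x3, x4).
Split on x4. With x4 = True, the clauses containing x4 are satisfied and ¬x4 drops from the rest; 4 of the 2^3 = 8 assignments to the other variables satisfy what remains.
With x4 = False, by the same count on the reduced clause set, 1 assignment works.
(One model: x1=F, x2=T, x3=F, x4=T.)
Total: 4 + 1 = 5.

5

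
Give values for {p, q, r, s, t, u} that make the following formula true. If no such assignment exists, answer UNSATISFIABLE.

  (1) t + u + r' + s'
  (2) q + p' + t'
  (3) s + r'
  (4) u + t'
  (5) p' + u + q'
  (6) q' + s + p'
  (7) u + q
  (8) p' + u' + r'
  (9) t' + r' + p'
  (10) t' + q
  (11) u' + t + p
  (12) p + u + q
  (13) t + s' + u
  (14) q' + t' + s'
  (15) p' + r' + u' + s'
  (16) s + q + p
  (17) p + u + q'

Case s = 0:
From the singleton clause (r'), r = 0.
Case u = 1:
Case q = 1:
From the singleton clause (p'), p = 0.
From the singleton clause (t), t = 1.
All clauses are satisfied.

p ↦ 0,  q ↦ 1,  r ↦ 0,  s ↦ 0,  t ↦ 1,  u ↦ 1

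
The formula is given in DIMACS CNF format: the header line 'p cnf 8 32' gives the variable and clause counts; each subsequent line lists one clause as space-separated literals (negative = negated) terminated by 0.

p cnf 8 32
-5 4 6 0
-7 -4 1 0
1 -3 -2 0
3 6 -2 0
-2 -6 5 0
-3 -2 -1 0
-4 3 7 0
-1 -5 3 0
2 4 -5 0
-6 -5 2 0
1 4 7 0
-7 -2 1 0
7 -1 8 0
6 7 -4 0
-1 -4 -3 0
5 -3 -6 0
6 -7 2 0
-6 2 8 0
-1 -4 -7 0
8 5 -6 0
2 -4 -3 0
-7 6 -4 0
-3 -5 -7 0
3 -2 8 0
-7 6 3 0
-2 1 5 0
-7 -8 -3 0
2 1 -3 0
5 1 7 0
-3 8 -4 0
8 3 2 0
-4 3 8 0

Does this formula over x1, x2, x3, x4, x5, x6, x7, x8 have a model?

Try x5 = False.
Try x2 = False.
Try x3 = False.
The clause (x8) is unit, so x8 = True.
Try x4 = False.
Try x1 = False.
The clause (x7) is unit, so x7 = True.
The clause (x6) is unit, so x6 = True.
Every clause now holds.
A satisfying assignment: x1=False,  x2=False,  x3=False,  x4=False,  x5=False,  x6=True,  x7=True,  x8=True.

Yes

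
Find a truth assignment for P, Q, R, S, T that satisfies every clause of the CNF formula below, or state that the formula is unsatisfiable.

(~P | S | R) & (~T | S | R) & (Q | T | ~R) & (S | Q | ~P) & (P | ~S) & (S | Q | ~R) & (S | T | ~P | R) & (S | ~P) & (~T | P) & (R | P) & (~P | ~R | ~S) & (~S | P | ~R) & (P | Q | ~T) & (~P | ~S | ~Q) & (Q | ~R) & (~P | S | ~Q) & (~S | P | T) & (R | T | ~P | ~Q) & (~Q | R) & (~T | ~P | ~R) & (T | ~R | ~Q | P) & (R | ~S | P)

P=1,  Q=0,  R=0,  S=1,  T=0

Try P = 1.
The clause (S) is unit, so S = 1.
The clause (~R) is unit, so R = 0.
The clause (~Q) is unit, so Q = 0.
Every clause is now satisfied; T is unconstrained.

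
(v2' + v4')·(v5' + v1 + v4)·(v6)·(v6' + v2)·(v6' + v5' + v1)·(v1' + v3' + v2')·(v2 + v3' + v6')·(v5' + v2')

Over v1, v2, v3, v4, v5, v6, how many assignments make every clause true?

There are 2^6 = 64 truth assignments over (v1, v2, v3, v4, v5, v6).
Split on v2. With v2 = 1, the clauses containing v2 are satisfied and v2' drops from the rest; 3 of the 2^5 = 32 assignments to the other variables satisfy what remains.
With v2 = 0, by the same count on the reduced clause set, 0 assignments work.
(One model: v1=F, v2=T, v3=F, v4=F, v5=F, v6=T.)
Total: 3 + 0 = 3.

3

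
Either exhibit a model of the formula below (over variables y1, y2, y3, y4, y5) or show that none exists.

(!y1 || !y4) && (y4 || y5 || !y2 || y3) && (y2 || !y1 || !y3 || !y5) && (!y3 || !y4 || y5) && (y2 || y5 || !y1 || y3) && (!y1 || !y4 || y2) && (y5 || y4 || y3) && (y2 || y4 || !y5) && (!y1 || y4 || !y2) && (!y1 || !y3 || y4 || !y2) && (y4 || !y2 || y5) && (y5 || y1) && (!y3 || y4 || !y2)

y1=false,  y2=true,  y3=false,  y4=true,  y5=true

Case y1 = false:
(y5) alone gives y5 = true.
Case y2 = true:
Case y3 = false:
All clauses hold; y4 can take either value.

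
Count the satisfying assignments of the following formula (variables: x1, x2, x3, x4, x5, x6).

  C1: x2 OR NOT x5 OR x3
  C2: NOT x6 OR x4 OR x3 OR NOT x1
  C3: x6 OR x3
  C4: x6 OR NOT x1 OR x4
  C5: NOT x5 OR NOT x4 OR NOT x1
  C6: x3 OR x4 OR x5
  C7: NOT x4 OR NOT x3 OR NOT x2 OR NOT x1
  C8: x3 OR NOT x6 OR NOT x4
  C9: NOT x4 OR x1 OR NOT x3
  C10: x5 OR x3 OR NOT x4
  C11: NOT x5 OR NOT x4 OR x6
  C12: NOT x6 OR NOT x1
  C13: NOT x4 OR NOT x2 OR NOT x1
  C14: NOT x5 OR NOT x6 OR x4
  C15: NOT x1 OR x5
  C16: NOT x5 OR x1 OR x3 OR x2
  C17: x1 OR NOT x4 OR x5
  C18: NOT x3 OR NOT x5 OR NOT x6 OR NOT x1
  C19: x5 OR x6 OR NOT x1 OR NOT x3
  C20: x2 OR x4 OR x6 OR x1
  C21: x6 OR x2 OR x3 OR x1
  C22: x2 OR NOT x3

There are 2^6 = 64 truth assignments over (x1, x2, x3, x4, x5, x6).
Split on x5. With x5 = true, the clauses containing x5 are satisfied and NOT x5 drops from the rest; 1 of the 2^5 = 32 assignments to the other variables satisfy what remains.
With x5 = false, by the same count on the reduced clause set, 2 assignments work.
Total: 1 + 2 = 3.

3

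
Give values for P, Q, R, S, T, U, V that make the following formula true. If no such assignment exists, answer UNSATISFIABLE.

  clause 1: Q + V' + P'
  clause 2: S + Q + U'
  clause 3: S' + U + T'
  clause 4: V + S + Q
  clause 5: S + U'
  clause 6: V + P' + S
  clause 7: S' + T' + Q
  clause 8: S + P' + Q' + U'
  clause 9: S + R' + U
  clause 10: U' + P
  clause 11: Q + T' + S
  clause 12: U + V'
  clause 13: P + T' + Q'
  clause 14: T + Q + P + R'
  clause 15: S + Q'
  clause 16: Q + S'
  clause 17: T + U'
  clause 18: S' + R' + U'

Suppose S = 1.
(Q) alone gives Q = 1.
Suppose U = 1.
(P) alone gives P = 1.
(T) alone gives T = 1.
(R') alone gives R = 0.
Every clause is now satisfied; V is unconstrained.

P=1; Q=1; R=0; S=1; T=1; U=1; V=0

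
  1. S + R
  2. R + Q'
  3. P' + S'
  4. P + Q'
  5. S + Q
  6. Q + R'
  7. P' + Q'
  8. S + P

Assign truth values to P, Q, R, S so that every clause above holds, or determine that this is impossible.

P ↦ 0, Q ↦ 0, R ↦ 0, S ↦ 1

Try S = 1.
The clause (P') is unit, so P = 0.
The clause (Q') is unit, so Q = 0.
The clause (R') is unit, so R = 0.
All clauses are satisfied.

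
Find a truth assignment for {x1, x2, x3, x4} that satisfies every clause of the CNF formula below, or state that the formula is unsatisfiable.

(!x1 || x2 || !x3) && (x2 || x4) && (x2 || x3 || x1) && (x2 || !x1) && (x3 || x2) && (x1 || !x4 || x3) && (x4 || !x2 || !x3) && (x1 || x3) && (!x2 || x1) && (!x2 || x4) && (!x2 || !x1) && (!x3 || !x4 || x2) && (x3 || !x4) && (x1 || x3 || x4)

Branch on x2: set x2 = true.
(x1) alone gives x1 = true.
But (!x1) is also a unit clause — contradiction.
Undo x2 and try x2 = false.
(x4) alone gives x4 = true.
(!x1) alone gives x1 = false.
(x3) alone gives x3 = true.
But (!x3) is also a unit clause — contradiction.
Neither x2 = true nor x2 = false works.

UNSATISFIABLE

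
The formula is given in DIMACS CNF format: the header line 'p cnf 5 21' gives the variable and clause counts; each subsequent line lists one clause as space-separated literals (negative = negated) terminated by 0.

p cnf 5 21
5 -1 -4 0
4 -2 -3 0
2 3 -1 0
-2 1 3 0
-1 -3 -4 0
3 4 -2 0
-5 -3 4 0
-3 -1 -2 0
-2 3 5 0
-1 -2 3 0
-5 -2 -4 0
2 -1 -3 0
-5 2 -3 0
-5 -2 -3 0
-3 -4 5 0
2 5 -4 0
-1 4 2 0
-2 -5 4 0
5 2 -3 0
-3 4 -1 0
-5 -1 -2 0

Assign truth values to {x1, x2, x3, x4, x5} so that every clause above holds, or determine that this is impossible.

Branch on x5: set x5 = True.
Branch on x3: set x3 = False.
Branch on x2: set x2 = False.
Unit clause (¬x1) forces x1 = False.
No clause remains; x4 is free.

x1=False,  x2=False,  x3=False,  x4=True,  x5=True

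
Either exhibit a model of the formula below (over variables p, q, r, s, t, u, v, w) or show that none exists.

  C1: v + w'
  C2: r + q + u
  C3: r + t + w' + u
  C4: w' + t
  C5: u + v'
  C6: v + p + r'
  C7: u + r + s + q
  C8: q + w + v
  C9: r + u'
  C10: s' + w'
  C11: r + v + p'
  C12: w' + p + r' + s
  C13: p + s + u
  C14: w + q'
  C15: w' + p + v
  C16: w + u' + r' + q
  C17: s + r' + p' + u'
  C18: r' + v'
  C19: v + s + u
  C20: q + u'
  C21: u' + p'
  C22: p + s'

UNSATISFIABLE

Suppose v = 1.
Unit clause (u) forces u = 1.
Unit clause (r) forces r = 1.
Now (r') is unsatisfied and unit — conflict.
Backtrack on v: now try v = 0.
Unit clause (w') forces w = 0.
Unit clause (q) forces q = 1.
Now (q') is unsatisfied and unit — conflict.
Neither v = 1 nor v = 0 works.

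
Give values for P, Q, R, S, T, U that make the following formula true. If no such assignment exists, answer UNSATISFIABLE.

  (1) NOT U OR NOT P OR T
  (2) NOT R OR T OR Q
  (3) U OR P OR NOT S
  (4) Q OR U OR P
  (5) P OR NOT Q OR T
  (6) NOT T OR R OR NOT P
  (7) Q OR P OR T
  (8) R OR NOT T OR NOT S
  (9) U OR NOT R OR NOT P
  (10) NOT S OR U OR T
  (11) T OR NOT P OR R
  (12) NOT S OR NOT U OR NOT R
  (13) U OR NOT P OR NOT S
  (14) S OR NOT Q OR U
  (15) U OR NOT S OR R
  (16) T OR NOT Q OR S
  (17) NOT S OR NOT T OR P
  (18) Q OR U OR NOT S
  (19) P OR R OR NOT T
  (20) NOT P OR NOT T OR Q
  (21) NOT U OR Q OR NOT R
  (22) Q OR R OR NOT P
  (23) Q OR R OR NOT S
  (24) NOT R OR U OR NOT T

Suppose U = true.
Suppose P = true.
The clause (T) is unit, so T = true.
The clause (R) is unit, so R = true.
The clause (NOT S) is unit, so S = false.
The clause (Q) is unit, so Q = true.
Every clause now holds.

P ↦ true,  Q ↦ true,  R ↦ true,  S ↦ false,  T ↦ true,  U ↦ true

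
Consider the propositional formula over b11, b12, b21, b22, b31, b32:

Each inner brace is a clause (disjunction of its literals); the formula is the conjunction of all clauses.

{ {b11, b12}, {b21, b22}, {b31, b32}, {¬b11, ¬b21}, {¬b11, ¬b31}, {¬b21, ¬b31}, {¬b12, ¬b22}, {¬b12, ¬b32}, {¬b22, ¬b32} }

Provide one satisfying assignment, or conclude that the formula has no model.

Case b11 = True:
The clause (¬b21) is unit, so b21 = False.
The clause (b22) is unit, so b22 = True.
The clause (¬b31) is unit, so b31 = False.
The clause (b32) is unit, so b32 = True.
That conflicts with the unit clause (¬b32).
Backtrack on b11: now try b11 = False.
The clause (b12) is unit, so b12 = True.
The clause (¬b22) is unit, so b22 = False.
The clause (b21) is unit, so b21 = True.
The clause (¬b31) is unit, so b31 = False.
The clause (b32) is unit, so b32 = True.
That conflicts with the unit clause (¬b32).
Either choice for b11 ends in contradiction.

UNSATISFIABLE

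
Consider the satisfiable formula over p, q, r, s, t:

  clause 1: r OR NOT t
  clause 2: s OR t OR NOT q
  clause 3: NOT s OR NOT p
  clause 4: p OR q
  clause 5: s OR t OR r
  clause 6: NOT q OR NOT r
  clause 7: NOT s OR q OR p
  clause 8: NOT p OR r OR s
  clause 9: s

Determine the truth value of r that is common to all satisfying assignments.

Suppose r = true.
(NOT q) alone gives q = false.
(p) alone gives p = true.
(NOT s) alone gives s = false.
But (s) is also a unit clause — contradiction.
So every satisfying assignment has r = False.

False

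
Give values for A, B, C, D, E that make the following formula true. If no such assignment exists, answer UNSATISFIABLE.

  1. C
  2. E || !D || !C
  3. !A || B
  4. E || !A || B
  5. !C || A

A: true; B: true; C: true; D: true; E: true

The clause (C) is unit, so C = true.
The clause (A) is unit, so A = true.
The clause (B) is unit, so B = true.
Branch on E: set E = true.
All clauses hold; D can take either value.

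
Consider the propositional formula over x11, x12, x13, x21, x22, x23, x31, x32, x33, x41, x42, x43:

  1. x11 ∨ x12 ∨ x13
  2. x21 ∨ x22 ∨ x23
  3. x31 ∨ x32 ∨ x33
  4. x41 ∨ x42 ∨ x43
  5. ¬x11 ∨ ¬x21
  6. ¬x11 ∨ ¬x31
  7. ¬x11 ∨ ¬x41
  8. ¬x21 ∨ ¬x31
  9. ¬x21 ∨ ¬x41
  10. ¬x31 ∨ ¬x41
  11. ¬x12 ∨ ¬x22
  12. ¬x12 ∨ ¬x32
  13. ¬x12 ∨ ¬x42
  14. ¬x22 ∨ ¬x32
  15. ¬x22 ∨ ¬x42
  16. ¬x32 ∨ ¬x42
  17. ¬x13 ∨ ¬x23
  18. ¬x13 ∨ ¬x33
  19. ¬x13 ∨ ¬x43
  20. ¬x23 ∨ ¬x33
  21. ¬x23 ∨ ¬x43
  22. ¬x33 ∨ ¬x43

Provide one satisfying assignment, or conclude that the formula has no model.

Case x11 = False:
Case x12 = True:
(¬x22) alone gives x22 = False.
(¬x32) alone gives x32 = False.
(¬x42) alone gives x42 = False.
Case x21 = True:
(¬x31) alone gives x31 = False.
(x33) alone gives x33 = True.
(¬x41) alone gives x41 = False.
(x43) alone gives x43 = True.
That conflicts with the unit clause (¬x43).
So x21 must be the other value — set x21 = False.
(x23) alone gives x23 = True.
(¬x13) alone gives x13 = False.
(¬x33) alone gives x33 = False.
(x31) alone gives x31 = True.
(¬x41) alone gives x41 = False.
(x43) alone gives x43 = True.
That conflicts with the unit clause (¬x43).
Either choice for x21 ends in contradiction.
So x12 must be the other value — set x12 = False.
(x13) alone gives x13 = True.
(¬x23) alone gives x23 = False.
(¬x33) alone gives x33 = False.
(¬x43) alone gives x43 = False.
Case x21 = True:
(¬x31) alone gives x31 = False.
(x32) alone gives x32 = True.
(¬x41) alone gives x41 = False.
(x42) alone gives x42 = True.
That conflicts with the unit clause (¬x42).
So x21 must be the other value — set x21 = False.
(x22) alone gives x22 = True.
(¬x32) alone gives x32 = False.
(x31) alone gives x31 = True.
(¬x41) alone gives x41 = False.
(x42) alone gives x42 = True.
That conflicts with the unit clause (¬x42).
Either choice for x21 ends in contradiction.
Either choice for x12 ends in contradiction.
So x11 must be the other value — set x11 = True.
(¬x21) alone gives x21 = False.
(¬x31) alone gives x31 = False.
(¬x41) alone gives x41 = False.
Case x22 = True:
(¬x12) alone gives x12 = False.
(¬x32) alone gives x32 = False.
(x33) alone gives x33 = True.
(¬x42) alone gives x42 = False.
(x43) alone gives x43 = True.
That conflicts with the unit clause (¬x43).
So x22 must be the other value — set x22 = False.
(x23) alone gives x23 = True.
(¬x13) alone gives x13 = False.
(¬x33) alone gives x33 = False.
(x32) alone gives x32 = True.
(¬x12) alone gives x12 = False.
(¬x42) alone gives x42 = False.
(x43) alone gives x43 = True.
That conflicts with the unit clause (¬x43).
Either choice for x22 ends in contradiction.
Either choice for x11 ends in contradiction.

UNSATISFIABLE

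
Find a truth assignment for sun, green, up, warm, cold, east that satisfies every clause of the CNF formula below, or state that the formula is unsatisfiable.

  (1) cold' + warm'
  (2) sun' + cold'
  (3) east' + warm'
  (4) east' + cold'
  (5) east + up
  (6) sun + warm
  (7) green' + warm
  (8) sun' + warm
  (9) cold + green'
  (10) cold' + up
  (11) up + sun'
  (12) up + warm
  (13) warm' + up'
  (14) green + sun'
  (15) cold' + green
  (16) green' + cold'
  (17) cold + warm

Case cold = 0:
Unit clause (green') forces green = 0.
Unit clause (sun') forces sun = 0.
Unit clause (warm) forces warm = 1.
Unit clause (east') forces east = 0.
Unit clause (up) forces up = 1.
But (up') is also a unit clause — contradiction.
Undo cold and try cold = 1.
Unit clause (warm') forces warm = 0.
Unit clause (sun') forces sun = 0.
But (sun) is also a unit clause — contradiction.
Either choice for cold ends in contradiction.

UNSATISFIABLE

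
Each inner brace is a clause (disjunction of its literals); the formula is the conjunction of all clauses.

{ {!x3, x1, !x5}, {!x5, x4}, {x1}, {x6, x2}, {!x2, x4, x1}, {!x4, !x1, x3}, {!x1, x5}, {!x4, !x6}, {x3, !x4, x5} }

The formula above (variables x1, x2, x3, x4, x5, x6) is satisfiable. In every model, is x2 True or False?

Suppose x2 = false.
From the singleton clause (x1), x1 = true.
From the singleton clause (x6), x6 = true.
From the singleton clause (x5), x5 = true.
From the singleton clause (x4), x4 = true.
Now (!x4) is unsatisfied and unit — conflict.
So every satisfying assignment has x2 = True.

True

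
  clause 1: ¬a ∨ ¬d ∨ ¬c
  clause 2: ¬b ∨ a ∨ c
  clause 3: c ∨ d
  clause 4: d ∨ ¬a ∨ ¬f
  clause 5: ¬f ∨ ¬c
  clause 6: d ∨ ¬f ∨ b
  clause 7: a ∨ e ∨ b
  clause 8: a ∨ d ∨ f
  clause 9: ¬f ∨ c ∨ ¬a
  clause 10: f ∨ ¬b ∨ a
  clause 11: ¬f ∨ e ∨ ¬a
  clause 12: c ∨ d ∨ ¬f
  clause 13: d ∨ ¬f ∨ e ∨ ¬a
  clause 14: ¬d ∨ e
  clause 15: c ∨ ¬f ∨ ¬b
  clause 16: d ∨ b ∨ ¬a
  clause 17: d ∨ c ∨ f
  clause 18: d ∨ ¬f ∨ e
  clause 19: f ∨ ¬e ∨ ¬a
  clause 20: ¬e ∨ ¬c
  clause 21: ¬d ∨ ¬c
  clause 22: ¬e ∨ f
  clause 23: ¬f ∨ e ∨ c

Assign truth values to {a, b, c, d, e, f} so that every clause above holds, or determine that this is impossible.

Suppose c = False.
The clause (d) is unit, so d = True.
The clause (e) is unit, so e = True.
The clause (f) is unit, so f = True.
The clause (¬a) is unit, so a = False.
The clause (¬b) is unit, so b = False.
Every clause now holds.

a ↦ False, b ↦ False, c ↦ False, d ↦ True, e ↦ True, f ↦ True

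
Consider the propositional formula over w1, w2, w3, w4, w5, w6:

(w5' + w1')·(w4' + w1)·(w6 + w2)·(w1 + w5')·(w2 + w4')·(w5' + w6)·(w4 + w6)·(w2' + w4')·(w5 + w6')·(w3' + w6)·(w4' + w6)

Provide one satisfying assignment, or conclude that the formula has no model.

Suppose w5 = 0.
Unit clause (w6') forces w6 = 0.
Unit clause (w2) forces w2 = 1.
Unit clause (w4) forces w4 = 1.
That conflicts with the unit clause (w4').
So w5 must be the other value — set w5 = 1.
Unit clause (w1') forces w1 = 0.
That conflicts with the unit clause (w1).
Both values of w5 lead to a conflict.

UNSATISFIABLE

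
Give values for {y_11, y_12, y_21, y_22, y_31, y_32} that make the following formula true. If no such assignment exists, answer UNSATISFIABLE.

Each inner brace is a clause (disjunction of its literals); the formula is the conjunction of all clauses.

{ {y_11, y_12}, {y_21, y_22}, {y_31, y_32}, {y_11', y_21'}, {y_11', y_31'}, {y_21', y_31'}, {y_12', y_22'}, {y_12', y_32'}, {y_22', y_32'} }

UNSATISFIABLE

Branch on y_11: set y_11 = 1.
(y_21') alone gives y_21 = 0.
(y_22) alone gives y_22 = 1.
(y_31') alone gives y_31 = 0.
(y_32) alone gives y_32 = 1.
Now (y_32') is unsatisfied and unit — conflict.
Undo y_11 and try y_11 = 0.
(y_12) alone gives y_12 = 1.
(y_22') alone gives y_22 = 0.
(y_21) alone gives y_21 = 1.
(y_31') alone gives y_31 = 0.
(y_32) alone gives y_32 = 1.
Now (y_32') is unsatisfied and unit — conflict.
Both values of y_11 lead to a conflict.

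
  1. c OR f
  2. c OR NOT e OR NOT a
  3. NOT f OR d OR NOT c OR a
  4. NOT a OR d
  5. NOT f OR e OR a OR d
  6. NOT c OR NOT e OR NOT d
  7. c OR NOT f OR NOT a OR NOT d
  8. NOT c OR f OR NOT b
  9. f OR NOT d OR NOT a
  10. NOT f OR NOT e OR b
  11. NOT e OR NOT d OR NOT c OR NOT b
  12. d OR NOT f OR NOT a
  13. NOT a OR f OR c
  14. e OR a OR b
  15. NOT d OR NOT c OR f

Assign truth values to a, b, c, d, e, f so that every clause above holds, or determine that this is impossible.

Try c = true.
Try a = false.
Try f = false.
From the singleton clause (NOT b), b = false.
From the singleton clause (e), e = true.
From the singleton clause (NOT d), d = false.
Every clause now holds.

a: false; b: false; c: true; d: false; e: true; f: false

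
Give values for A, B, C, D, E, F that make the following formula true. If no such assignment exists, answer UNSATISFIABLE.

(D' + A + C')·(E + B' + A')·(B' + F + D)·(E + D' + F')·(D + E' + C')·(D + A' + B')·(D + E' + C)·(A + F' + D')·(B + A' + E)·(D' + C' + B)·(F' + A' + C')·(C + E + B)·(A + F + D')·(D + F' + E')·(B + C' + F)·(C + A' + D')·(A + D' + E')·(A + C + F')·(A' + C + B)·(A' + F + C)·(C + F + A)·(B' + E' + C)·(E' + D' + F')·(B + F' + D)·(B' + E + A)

Branch on D: set D = 1.
Branch on A: set A = 1.
From the singleton clause (C), C = 1.
From the singleton clause (B), B = 1.
From the singleton clause (E), E = 1.
From the singleton clause (F'), F = 0.
Every clause now holds.

A: 1; B: 1; C: 1; D: 1; E: 1; F: 0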